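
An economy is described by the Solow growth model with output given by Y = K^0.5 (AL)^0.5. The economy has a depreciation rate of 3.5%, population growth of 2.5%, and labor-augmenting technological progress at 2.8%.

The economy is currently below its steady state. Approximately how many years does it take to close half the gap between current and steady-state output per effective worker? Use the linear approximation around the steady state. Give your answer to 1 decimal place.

Near the steady state the convergence rate is λ = (1 − α)(n + g + δ).
λ = (1 − 0.5) × 0.088 = 0.5 × 0.088 = 0.0440
Half-life = ln 2 / λ = 0.6931 / 0.0440 ≈ 15.75 years

t_½ ≈ 15.8 years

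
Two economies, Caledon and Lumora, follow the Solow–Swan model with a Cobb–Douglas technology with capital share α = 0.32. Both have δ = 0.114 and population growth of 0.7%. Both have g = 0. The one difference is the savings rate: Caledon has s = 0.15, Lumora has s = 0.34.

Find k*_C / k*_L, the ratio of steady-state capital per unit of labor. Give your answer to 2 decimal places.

ratio ≈ 0.30

Steady-state k* = [s/(n + δ)]^(1/(1−α)), so the ratio is [ (s_C/(n + δ)_C) / (s_L/(n + δ)_L) ]^1.4706.
s_C/(n + δ)_C = 0.15/0.121 = 1.2397; s_L/(n + δ)_L = 0.34/0.121 = 2.8099.
Ratio = (1.2397/2.8099)^1.4706 = 0.4412^1.4706 ≈ 0.3002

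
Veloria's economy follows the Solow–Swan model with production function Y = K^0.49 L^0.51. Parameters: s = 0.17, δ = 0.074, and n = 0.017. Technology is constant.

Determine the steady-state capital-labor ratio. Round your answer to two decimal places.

k* = 3.41

At the steady state, Δk = 0, so s·k^α = (n + δ)·k.
Dividing both sides by k: k^(1−α) = s / (n + δ).
k^0.51 = 0.17 / (0.017 + 0.074) = 0.17 / 0.091 = 1.8681
k* = 1.8681^(1/0.51) ≈ 3.4053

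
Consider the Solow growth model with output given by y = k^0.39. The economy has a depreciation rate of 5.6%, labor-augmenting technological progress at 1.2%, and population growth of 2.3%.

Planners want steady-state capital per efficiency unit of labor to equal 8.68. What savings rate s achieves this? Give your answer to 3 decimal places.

s ≈ 0.340

In steady state, investment equals break-even investment: s·k^α = (n + g + δ)·k.
So s / (n + g + δ) = (k*)^(1−α) = 8.68^0.61 = 3.7368.
Therefore s = 3.7368 × (n + g + δ) = 3.7368 × 0.091 = 0.3400.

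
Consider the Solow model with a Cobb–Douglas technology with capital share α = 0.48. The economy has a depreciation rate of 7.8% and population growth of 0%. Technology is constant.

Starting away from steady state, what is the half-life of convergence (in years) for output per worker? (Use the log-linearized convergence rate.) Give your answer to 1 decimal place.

Near the steady state the convergence rate is λ = (1 − α)(n + δ).
λ = (1 − 0.48) × 0.078 = 0.52 × 0.078 = 0.04056
Half-life = ln 2 / λ = 0.6931 / 0.04056 ≈ 17.09 years

about 17.1 years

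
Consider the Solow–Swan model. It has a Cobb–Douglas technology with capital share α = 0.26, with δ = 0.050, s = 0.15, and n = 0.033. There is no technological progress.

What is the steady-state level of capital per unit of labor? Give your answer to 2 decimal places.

In steady state, investment equals break-even investment: s·k^α = (n + δ)·k.
Rearranging, k^(1−α) = s / (n + δ).
k^0.74 = 0.15 / (0.033 + 0.050) = 0.15 / 0.083 = 1.8072
k* = 1.8072^(1/0.74) ≈ 2.2249

k* = 2.22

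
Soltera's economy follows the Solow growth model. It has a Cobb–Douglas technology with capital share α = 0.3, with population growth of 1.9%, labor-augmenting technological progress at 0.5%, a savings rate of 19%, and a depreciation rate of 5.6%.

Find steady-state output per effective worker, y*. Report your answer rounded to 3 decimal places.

At the steady state, Δk = 0, so s·k^α = (n + g + δ)·k.
Rearranging, k^(1−α) = s / (n + g + δ).
k^0.7 = 0.19 / (0.019 + 0.005 + 0.056) = 0.19 / 0.080 = 2.3750
k* = 2.3750^(1/0.7) ≈ 3.4408
y* = (k*)^α = 3.4408^0.3 ≈ 1.4488

y* ≈ 1.449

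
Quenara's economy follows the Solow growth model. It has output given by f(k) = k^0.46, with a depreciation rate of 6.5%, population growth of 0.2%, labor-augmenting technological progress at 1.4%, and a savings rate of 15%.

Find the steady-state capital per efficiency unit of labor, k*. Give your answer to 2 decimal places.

At the steady state, Δk = 0, so s·k^α = (n + g + δ)·k.
Dividing both sides by k: k^(1−α) = s / (n + g + δ).
k^0.54 = 0.15 / (0.002 + 0.014 + 0.065) = 0.15 / 0.081 = 1.8519
k* = 1.8519^(1/0.54) ≈ 3.1303

k* ≈ 3.13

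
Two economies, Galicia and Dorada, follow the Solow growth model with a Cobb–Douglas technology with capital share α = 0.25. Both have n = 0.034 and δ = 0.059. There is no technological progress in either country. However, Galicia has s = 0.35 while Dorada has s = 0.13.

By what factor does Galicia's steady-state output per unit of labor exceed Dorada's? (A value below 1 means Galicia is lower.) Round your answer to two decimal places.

Steady-state y* = [s/(n + δ)]^(α/(1−α)), so the ratio is [ (s_G/(n + δ)_G) / (s_D/(n + δ)_D) ]^0.3333.
s_G/(n + δ)_G = 0.35/0.093 = 3.7634; s_D/(n + δ)_D = 0.13/0.093 = 1.3978.
Ratio = (3.7634/1.3978)^0.3333 = 2.6924^0.3333 ≈ 1.3911

ratio ≈ 1.39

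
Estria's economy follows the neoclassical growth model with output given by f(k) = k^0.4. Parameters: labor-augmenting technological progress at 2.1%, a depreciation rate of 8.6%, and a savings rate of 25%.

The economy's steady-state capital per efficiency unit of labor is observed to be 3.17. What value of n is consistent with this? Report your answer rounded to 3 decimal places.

In steady state, investment equals break-even investment: s·k^α = (n + g + δ)·k.
So s / (n + g + δ) = (k*)^(1−α) = 3.17^0.6 = 1.9982.
Therefore n + g + δ = s / 1.9982 = 0.25 / 1.9982 = 0.1251, so n = 0.1251 − 0.107 = 0.0181.

n ≈ 0.018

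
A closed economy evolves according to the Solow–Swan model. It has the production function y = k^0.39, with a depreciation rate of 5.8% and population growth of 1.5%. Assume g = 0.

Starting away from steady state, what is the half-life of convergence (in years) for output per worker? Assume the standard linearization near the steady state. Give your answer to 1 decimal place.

Near the steady state the convergence rate is λ = (1 − α)(n + δ).
λ = (1 − 0.39) × 0.073 = 0.61 × 0.073 = 0.04453
Half-life = ln 2 / λ = 0.6931 / 0.04453 ≈ 15.56 years

half-life ≈ 15.6 years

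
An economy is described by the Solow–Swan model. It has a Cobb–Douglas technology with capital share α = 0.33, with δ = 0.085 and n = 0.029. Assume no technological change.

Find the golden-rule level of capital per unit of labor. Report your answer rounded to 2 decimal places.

The golden rule sets f'(k) = n + δ, i.e. α·k^(α−1) = n + δ.
So k^(1−α) = α / (n + δ) = 0.33 / 0.114 = 2.8947.
k_gold = 2.8947^(1/0.67) ≈ 4.8861

k_gold ≈ 4.89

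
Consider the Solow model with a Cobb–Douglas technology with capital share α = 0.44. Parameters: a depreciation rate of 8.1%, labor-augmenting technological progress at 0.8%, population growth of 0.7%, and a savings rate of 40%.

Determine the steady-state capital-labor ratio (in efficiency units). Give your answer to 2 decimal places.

At the steady state, Δk = 0, so s·k^α = (n + g + δ)·k.
Dividing both sides by k: k^(1−α) = s / (n + g + δ).
k^0.56 = 0.40 / (0.007 + 0.008 + 0.081) = 0.40 / 0.096 = 4.1667
k* = 4.1667^(1/0.56) ≈ 12.7871

k* = 12.79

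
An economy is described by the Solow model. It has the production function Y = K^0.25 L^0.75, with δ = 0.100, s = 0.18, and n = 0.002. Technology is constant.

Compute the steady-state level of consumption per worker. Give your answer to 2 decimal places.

In steady state, investment equals break-even investment: s·k^α = (n + δ)·k.
Dividing both sides by k: k^(1−α) = s / (n + δ).
k^0.75 = 0.18 / (0.002 + 0.100) = 0.18 / 0.102 = 1.7647
k* = 1.7647^(1/0.75) ≈ 2.1325
y* = (k*)^α = 2.1325^0.25 ≈ 1.2084
c* = (1 − s)·y* = (1 − 0.18) × 1.2084 ≈ 0.9909

c* ≈ 0.99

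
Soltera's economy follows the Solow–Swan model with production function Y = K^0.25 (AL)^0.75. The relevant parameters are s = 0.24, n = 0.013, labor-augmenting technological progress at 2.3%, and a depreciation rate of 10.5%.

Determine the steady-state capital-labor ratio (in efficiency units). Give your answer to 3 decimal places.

In steady state, investment equals break-even investment: s·k^α = (n + g + δ)·k.
Dividing both sides by k: k^(1−α) = s / (n + g + δ).
k^0.75 = 0.24 / (0.013 + 0.023 + 0.105) = 0.24 / 0.141 = 1.7021
k* = 1.7021^(1/0.75) ≈ 2.0323

k* = 2.032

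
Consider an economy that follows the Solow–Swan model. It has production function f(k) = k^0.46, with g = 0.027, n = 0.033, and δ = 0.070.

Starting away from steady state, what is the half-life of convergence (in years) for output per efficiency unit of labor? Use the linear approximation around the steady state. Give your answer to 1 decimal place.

half-life ≈ 9.9 years

Near the steady state the convergence rate is λ = (1 − α)(n + g + δ).
λ = (1 − 0.46) × 0.130 = 0.54 × 0.130 = 0.0702
Half-life = ln 2 / λ = 0.6931 / 0.0702 ≈ 9.87 years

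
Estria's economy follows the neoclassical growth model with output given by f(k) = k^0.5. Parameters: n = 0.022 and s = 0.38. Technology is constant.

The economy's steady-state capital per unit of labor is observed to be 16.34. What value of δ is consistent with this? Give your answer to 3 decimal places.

δ ≈ 0.072

At the steady state, Δk = 0, so s·k^α = (n + δ)·k.
So s / (n + δ) = (k*)^(1−α) = 16.34^0.5 = 4.0423.
Therefore n + δ = s / 4.0423 = 0.38 / 4.0423 = 0.0940, so δ = 0.0940 − 0.022 = 0.0720.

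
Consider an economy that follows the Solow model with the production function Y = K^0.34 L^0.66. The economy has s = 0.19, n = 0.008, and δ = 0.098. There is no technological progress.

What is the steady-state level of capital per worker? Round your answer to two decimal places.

In steady state, investment equals break-even investment: s·k^α = (n + δ)·k.
Rearranging, k^(1−α) = s / (n + δ).
k^0.66 = 0.19 / (0.008 + 0.098) = 0.19 / 0.106 = 1.7925
k* = 1.7925^(1/0.66) ≈ 2.4212

k* = 2.42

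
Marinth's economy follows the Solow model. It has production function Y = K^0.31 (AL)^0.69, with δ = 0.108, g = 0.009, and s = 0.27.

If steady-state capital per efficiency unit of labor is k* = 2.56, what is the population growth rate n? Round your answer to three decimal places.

n ≈ 0.024

Steady state requires s·f(k) = (n + g + δ)·k, i.e. s·k^α = (n + g + δ)·k.
So s / (n + g + δ) = (k*)^(1−α) = 2.56^0.69 = 1.9129.
Therefore n + g + δ = s / 1.9129 = 0.27 / 1.9129 = 0.1411, so n = 0.1411 − 0.117 = 0.0241.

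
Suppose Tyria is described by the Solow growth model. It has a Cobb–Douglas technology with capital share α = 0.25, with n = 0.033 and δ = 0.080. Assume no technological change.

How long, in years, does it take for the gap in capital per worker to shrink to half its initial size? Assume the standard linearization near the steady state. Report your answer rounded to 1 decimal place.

Near the steady state the convergence rate is λ = (1 − α)(n + δ).
λ = (1 − 0.25) × 0.113 = 0.75 × 0.113 = 0.08475
Half-life = ln 2 / λ = 0.6931 / 0.08475 ≈ 8.18 years

about 8.2 years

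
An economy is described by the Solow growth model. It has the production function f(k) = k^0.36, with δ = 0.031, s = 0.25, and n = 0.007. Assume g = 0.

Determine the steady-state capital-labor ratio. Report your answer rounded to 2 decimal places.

Steady state requires s·f(k) = (n + δ)·k, i.e. s·k^α = (n + δ)·k.
Rearranging, k^(1−α) = s / (n + δ).
k^0.64 = 0.25 / (0.007 + 0.031) = 0.25 / 0.038 = 6.5789
k* = 6.5789^(1/0.64) ≈ 18.9830

k* = 18.98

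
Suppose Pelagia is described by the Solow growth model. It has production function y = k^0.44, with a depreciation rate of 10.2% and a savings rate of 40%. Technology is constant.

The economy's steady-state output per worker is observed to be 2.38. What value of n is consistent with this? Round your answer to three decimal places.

At the steady state, Δk = 0, so s·k^α = (n + δ)·k.
Since y* = [s/(n + δ)]^(α/(1−α)), we have s/(n + δ) = (y*)^((1−α)/α) = 2.38^1.2727 = 3.0149.
Therefore n + δ = s / 3.0149 = 0.40 / 3.0149 = 0.1327, so n = 0.1327 − 0.102 = 0.0307.

n ≈ 0.031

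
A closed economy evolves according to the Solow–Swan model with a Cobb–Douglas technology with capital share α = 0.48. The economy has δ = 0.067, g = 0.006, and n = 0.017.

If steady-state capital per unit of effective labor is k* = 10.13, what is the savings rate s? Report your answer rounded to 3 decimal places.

In steady state, investment equals break-even investment: s·k^α = (n + g + δ)·k.
So s / (n + g + δ) = (k*)^(1−α) = 10.13^0.52 = 3.3336.
Therefore s = 3.3336 × (n + g + δ) = 3.3336 × 0.090 = 0.3000.

s ≈ 0.300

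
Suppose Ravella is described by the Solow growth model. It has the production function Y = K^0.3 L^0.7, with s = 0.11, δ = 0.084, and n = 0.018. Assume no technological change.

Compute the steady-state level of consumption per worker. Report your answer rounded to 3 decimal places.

Steady state requires s·f(k) = (n + δ)·k, i.e. s·k^α = (n + δ)·k.
Rearranging, k^(1−α) = s / (n + δ).
k^0.7 = 0.11 / (0.018 + 0.084) = 0.11 / 0.102 = 1.0784
k* = 1.0784^(1/0.7) ≈ 1.1139
y* = (k*)^α = 1.1139^0.3 ≈ 1.0329
c* = (1 − s)·y* = (1 − 0.11) × 1.0329 ≈ 0.9193

c* = 0.919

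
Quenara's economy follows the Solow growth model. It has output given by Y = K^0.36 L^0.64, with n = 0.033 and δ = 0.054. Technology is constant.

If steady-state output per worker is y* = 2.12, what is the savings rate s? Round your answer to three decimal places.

Steady state requires s·f(k) = (n + δ)·k, i.e. s·k^α = (n + δ)·k.
Since y* = [s/(n + δ)]^(α/(1−α)), we have s/(n + δ) = (y*)^((1−α)/α) = 2.12^1.7778 = 3.8033.
Therefore s = 3.8033 × (n + δ) = 3.8033 × 0.087 = 0.3309.

s ≈ 0.331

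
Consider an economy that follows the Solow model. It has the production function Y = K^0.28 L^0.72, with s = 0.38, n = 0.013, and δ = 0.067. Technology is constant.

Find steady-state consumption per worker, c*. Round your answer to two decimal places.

In steady state, investment equals break-even investment: s·k^α = (n + δ)·k.
Rearranging, k^(1−α) = s / (n + δ).
k^0.72 = 0.38 / (0.013 + 0.067) = 0.38 / 0.080 = 4.7500
k* = 4.7500^(1/0.72) ≈ 8.7067
y* = (k*)^α = 8.7067^0.28 ≈ 1.8330
c* = (1 − s)·y* = (1 − 0.38) × 1.8330 ≈ 1.1365

c* = 1.14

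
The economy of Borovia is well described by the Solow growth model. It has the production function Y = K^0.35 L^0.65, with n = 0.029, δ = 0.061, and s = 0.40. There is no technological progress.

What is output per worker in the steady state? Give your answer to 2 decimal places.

At the steady state, Δk = 0, so s·k^α = (n + δ)·k.
Dividing both sides by k: k^(1−α) = s / (n + δ).
k^0.65 = 0.40 / (0.029 + 0.061) = 0.40 / 0.090 = 4.4444
k* = 4.4444^(1/0.65) ≈ 9.9228
y* = (k*)^α = 9.9228^0.35 ≈ 2.2327

y* ≈ 2.23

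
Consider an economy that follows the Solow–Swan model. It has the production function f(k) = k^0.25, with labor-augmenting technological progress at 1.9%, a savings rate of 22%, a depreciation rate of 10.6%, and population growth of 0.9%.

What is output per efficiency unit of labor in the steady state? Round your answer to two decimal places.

y* ≈ 1.18

At the steady state, Δk = 0, so s·k^α = (n + g + δ)·k.
Rearranging, k^(1−α) = s / (n + g + δ).
k^0.75 = 0.22 / (0.009 + 0.019 + 0.106) = 0.22 / 0.134 = 1.6418
k* = 1.6418^(1/0.75) ≈ 1.9368
y* = (k*)^α = 1.9368^0.25 ≈ 1.1797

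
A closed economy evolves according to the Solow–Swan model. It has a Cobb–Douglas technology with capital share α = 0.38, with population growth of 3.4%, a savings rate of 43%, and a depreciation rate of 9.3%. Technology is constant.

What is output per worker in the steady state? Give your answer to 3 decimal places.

y* = 2.112

Steady state requires s·f(k) = (n + δ)·k, i.e. s·k^α = (n + δ)·k.
Rearranging, k^(1−α) = s / (n + δ).
k^0.62 = 0.43 / (0.034 + 0.093) = 0.43 / 0.127 = 3.3858
k* = 3.3858^(1/0.62) ≈ 7.1498
y* = (k*)^α = 7.1498^0.38 ≈ 2.1117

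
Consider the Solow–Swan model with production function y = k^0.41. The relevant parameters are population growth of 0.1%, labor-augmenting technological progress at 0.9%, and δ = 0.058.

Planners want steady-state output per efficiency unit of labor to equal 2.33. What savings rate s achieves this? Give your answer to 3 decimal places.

s ≈ 0.230

Steady state requires s·f(k) = (n + g + δ)·k, i.e. s·k^α = (n + g + δ)·k.
Since y* = [s/(n + g + δ)]^(α/(1−α)), we have s/(n + g + δ) = (y*)^((1−α)/α) = 2.33^1.439 = 3.3777.
Therefore s = 3.3777 × (n + g + δ) = 3.3777 × 0.068 = 0.2297.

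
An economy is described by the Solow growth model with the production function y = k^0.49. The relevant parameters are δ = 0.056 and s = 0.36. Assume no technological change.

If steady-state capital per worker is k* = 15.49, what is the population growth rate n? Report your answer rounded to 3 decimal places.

n ≈ 0.033

Steady state requires s·f(k) = (n + δ)·k, i.e. s·k^α = (n + δ)·k.
So s / (n + δ) = (k*)^(1−α) = 15.49^0.51 = 4.0451.
Therefore n + δ = s / 4.0451 = 0.36 / 4.0451 = 0.0890, so n = 0.0890 − 0.056 = 0.0330.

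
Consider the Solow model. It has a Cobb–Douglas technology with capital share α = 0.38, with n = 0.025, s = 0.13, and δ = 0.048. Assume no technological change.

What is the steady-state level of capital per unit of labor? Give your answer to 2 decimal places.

k* = 2.54

In steady state, investment equals break-even investment: s·k^α = (n + δ)·k.
Rearranging, k^(1−α) = s / (n + δ).
k^0.62 = 0.13 / (0.025 + 0.048) = 0.13 / 0.073 = 1.7808
k* = 1.7808^(1/0.62) ≈ 2.5364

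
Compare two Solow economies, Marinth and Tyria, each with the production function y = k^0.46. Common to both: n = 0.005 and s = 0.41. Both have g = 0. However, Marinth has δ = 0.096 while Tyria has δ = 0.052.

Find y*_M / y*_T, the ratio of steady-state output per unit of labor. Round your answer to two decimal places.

Steady-state y* = [s/(n + δ)]^(α/(1−α)), so the ratio is [ (s_M/(n + δ)_M) / (s_T/(n + δ)_T) ]^0.8519.
s_M/(n + δ)_M = 0.41/0.101 = 4.0594; s_T/(n + δ)_T = 0.41/0.057 = 7.1930.
Ratio = (4.0594/7.1930)^0.8519 = 0.5644^0.8519 ≈ 0.6143

ratio ≈ 0.61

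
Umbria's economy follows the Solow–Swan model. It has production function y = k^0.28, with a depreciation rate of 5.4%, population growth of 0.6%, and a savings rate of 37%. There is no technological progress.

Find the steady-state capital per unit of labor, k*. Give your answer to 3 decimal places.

k* = 12.511

Steady state requires s·f(k) = (n + δ)·k, i.e. s·k^α = (n + δ)·k.
Rearranging, k^(1−α) = s / (n + δ).
k^0.72 = 0.37 / (0.006 + 0.054) = 0.37 / 0.060 = 6.1667
k* = 6.1667^(1/0.72) ≈ 12.5111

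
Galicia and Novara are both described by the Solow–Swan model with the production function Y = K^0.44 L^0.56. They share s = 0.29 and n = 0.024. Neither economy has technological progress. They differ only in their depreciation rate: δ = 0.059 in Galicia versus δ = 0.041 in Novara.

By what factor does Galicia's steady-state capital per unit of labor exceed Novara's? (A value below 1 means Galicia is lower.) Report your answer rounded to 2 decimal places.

Steady-state k* = [s/(n + δ)]^(1/(1−α)), so the ratio is [ (s_G/(n + δ)_G) / (s_N/(n + δ)_N) ]^1.7857.
s_G/(n + δ)_G = 0.29/0.083 = 3.4940; s_N/(n + δ)_N = 0.29/0.065 = 4.4615.
Ratio = (3.4940/4.4615)^1.7857 = 0.7831^1.7857 ≈ 0.6462

ratio ≈ 0.65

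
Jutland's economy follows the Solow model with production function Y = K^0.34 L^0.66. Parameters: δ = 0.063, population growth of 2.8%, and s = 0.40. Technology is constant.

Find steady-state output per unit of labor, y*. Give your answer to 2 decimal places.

y* = 2.14

At the steady state, Δk = 0, so s·k^α = (n + δ)·k.
Dividing both sides by k: k^(1−α) = s / (n + δ).
k^0.66 = 0.40 / (0.028 + 0.063) = 0.40 / 0.091 = 4.3956
k* = 4.3956^(1/0.66) ≈ 9.4248
y* = (k*)^α = 9.4248^0.34 ≈ 2.1441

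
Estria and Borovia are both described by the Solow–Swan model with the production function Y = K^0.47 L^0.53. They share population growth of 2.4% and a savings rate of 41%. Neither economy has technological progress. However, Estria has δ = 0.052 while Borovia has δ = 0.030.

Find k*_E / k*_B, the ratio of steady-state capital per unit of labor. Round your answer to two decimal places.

k*_E / k*_B ≈ 0.52

Steady-state k* = [s/(n + δ)]^(1/(1−α)), so the ratio is [ (s_E/(n + δ)_E) / (s_B/(n + δ)_B) ]^1.8868.
s_E/(n + δ)_E = 0.41/0.076 = 5.3947; s_B/(n + δ)_B = 0.41/0.054 = 7.5926.
Ratio = (5.3947/7.5926)^1.8868 = 0.7105^1.8868 ≈ 0.5247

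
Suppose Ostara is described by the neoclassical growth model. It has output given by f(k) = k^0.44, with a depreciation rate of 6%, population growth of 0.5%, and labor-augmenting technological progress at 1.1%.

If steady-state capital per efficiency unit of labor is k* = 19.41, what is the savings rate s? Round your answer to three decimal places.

Steady state requires s·f(k) = (n + g + δ)·k, i.e. s·k^α = (n + g + δ)·k.
So s / (n + g + δ) = (k*)^(1−α) = 19.41^0.56 = 5.2637.
Therefore s = 5.2637 × (n + g + δ) = 5.2637 × 0.076 = 0.4000.

s ≈ 0.400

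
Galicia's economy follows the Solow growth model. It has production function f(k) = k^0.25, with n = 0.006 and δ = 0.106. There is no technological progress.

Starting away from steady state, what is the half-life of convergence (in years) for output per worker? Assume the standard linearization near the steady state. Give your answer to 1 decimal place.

half-life ≈ 8.3 years

Near the steady state the convergence rate is λ = (1 − α)(n + δ).
λ = (1 − 0.25) × 0.112 = 0.75 × 0.112 = 0.0840
Half-life = ln 2 / λ = 0.6931 / 0.0840 ≈ 8.25 years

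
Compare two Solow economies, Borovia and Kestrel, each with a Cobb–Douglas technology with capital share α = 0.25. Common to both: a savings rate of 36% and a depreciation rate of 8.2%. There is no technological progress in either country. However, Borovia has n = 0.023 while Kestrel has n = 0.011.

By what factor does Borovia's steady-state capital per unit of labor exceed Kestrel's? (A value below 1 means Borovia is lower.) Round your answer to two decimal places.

ratio ≈ 0.85

Steady-state k* = [s/(n + δ)]^(1/(1−α)), so the ratio is [ (s_B/(n + δ)_B) / (s_K/(n + δ)_K) ]^1.3333.
s_B/(n + δ)_B = 0.36/0.105 = 3.4286; s_K/(n + δ)_K = 0.36/0.093 = 3.8710.
Ratio = (3.4286/3.8710)^1.3333 = 0.8857^1.3333 ≈ 0.8506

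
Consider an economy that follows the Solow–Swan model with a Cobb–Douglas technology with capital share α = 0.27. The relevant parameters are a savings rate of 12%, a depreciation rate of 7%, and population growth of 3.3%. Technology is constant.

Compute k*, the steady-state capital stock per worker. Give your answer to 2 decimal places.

k* ≈ 1.23

Steady state requires s·f(k) = (n + δ)·k, i.e. s·k^α = (n + δ)·k.
Rearranging, k^(1−α) = s / (n + δ).
k^0.73 = 0.12 / (0.033 + 0.070) = 0.12 / 0.103 = 1.1650
k* = 1.1650^(1/0.73) ≈ 1.2327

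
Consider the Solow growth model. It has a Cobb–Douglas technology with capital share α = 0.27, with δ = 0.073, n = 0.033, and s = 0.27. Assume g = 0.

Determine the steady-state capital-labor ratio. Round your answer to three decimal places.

k* ≈ 3.600

At the steady state, Δk = 0, so s·k^α = (n + δ)·k.
Dividing both sides by k: k^(1−α) = s / (n + δ).
k^0.73 = 0.27 / (0.033 + 0.073) = 0.27 / 0.106 = 2.5472
k* = 2.5472^(1/0.73) ≈ 3.5996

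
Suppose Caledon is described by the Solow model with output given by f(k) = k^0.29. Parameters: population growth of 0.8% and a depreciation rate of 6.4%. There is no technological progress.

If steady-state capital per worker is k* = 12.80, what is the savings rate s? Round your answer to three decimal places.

s ≈ 0.440

Steady state requires s·f(k) = (n + δ)·k, i.e. s·k^α = (n + δ)·k.
So s / (n + δ) = (k*)^(1−α) = 12.80^0.71 = 6.1111.
Therefore s = 6.1111 × (n + δ) = 6.1111 × 0.072 = 0.4400.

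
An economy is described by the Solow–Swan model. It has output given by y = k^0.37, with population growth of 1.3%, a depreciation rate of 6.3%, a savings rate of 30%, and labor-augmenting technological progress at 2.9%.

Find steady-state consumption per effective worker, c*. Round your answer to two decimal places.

c* ≈ 1.30

At the steady state, Δk = 0, so s·k^α = (n + g + δ)·k.
Rearranging, k^(1−α) = s / (n + g + δ).
k^0.63 = 0.30 / (0.013 + 0.029 + 0.063) = 0.30 / 0.105 = 2.8571
k* = 2.8571^(1/0.63) ≈ 5.2929
y* = (k*)^α = 5.2929^0.37 ≈ 1.8525
c* = (1 − s)·y* = (1 − 0.30) × 1.8525 ≈ 1.2968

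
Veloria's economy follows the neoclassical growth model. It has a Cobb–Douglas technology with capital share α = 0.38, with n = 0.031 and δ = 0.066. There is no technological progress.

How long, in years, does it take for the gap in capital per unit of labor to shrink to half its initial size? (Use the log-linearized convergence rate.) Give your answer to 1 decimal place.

about 11.5 years

Near the steady state the convergence rate is λ = (1 − α)(n + δ).
λ = (1 − 0.38) × 0.097 = 0.62 × 0.097 = 0.06014
Half-life = ln 2 / λ = 0.6931 / 0.06014 ≈ 11.52 years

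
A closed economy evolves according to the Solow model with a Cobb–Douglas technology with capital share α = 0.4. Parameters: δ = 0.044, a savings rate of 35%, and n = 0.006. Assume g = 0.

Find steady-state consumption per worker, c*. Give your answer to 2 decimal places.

c* = 2.38

Steady state requires s·f(k) = (n + δ)·k, i.e. s·k^α = (n + δ)·k.
Dividing both sides by k: k^(1−α) = s / (n + δ).
k^0.6 = 0.35 / (0.006 + 0.044) = 0.35 / 0.050 = 7.0000
k* = 7.0000^(1/0.6) ≈ 25.6151
y* = (k*)^α = 25.6151^0.4 ≈ 3.6593
c* = (1 − s)·y* = (1 − 0.35) × 3.6593 ≈ 2.3785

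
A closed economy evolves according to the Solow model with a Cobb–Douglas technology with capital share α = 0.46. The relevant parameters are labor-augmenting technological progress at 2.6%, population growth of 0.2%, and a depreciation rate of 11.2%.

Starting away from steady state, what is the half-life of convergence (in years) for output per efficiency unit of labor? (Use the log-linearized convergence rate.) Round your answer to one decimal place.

t_½ ≈ 9.2 years

Near the steady state the convergence rate is λ = (1 − α)(n + g + δ).
λ = (1 − 0.46) × 0.140 = 0.54 × 0.140 = 0.0756
Half-life = ln 2 / λ = 0.6931 / 0.0756 ≈ 9.17 years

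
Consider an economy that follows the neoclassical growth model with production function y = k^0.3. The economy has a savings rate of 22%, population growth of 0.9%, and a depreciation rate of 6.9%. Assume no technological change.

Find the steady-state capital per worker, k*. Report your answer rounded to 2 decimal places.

Steady state requires s·f(k) = (n + δ)·k, i.e. s·k^α = (n + δ)·k.
Rearranging, k^(1−α) = s / (n + δ).
k^0.7 = 0.22 / (0.009 + 0.069) = 0.22 / 0.078 = 2.8205
k* = 2.8205^(1/0.7) ≈ 4.3987

k* ≈ 4.40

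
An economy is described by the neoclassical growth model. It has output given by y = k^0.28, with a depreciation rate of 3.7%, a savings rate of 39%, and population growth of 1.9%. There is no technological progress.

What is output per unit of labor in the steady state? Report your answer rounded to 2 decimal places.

At the steady state, Δk = 0, so s·k^α = (n + δ)·k.
Rearranging, k^(1−α) = s / (n + δ).
k^0.72 = 0.39 / (0.019 + 0.037) = 0.39 / 0.056 = 6.9643
k* = 6.9643^(1/0.72) ≈ 14.8137
y* = (k*)^α = 14.8137^0.28 ≈ 2.1271

y* ≈ 2.13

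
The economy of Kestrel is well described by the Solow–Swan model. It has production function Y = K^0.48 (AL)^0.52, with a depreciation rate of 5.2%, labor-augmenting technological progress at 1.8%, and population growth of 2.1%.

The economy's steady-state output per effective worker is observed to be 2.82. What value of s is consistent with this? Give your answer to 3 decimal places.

In steady state, investment equals break-even investment: s·k^α = (n + g + δ)·k.
Since y* = [s/(n + g + δ)]^(α/(1−α)), we have s/(n + g + δ) = (y*)^((1−α)/α) = 2.82^1.0833 = 3.0744.
Therefore s = 3.0744 × (n + g + δ) = 3.0744 × 0.091 = 0.2798.

s ≈ 0.280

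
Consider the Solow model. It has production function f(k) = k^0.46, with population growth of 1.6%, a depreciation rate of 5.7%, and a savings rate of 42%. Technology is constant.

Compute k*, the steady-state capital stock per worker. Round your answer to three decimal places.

k* = 25.543

Steady state requires s·f(k) = (n + δ)·k, i.e. s·k^α = (n + δ)·k.
Rearranging, k^(1−α) = s / (n + δ).
k^0.54 = 0.42 / (0.016 + 0.057) = 0.42 / 0.073 = 5.7534
k* = 5.7534^(1/0.54) ≈ 25.5428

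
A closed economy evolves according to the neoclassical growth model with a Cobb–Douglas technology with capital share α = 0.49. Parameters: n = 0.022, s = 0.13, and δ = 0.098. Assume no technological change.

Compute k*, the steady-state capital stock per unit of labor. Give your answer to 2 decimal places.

At the steady state, Δk = 0, so s·k^α = (n + δ)·k.
Dividing both sides by k: k^(1−α) = s / (n + δ).
k^0.51 = 0.13 / (0.022 + 0.098) = 0.13 / 0.120 = 1.0833
k* = 1.0833^(1/0.51) ≈ 1.1699

k* = 1.17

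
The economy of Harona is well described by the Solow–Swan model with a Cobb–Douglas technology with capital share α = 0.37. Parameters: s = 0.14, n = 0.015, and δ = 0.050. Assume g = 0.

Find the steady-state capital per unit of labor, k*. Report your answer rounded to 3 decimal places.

k* = 3.380

At the steady state, Δk = 0, so s·k^α = (n + δ)·k.
Rearranging, k^(1−α) = s / (n + δ).
k^0.63 = 0.14 / (0.015 + 0.050) = 0.14 / 0.065 = 2.1538
k* = 2.1538^(1/0.63) ≈ 3.3798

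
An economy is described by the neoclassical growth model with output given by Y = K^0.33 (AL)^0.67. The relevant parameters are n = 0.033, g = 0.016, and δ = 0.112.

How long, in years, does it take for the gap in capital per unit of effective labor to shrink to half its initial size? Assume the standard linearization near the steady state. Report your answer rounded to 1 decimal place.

Near the steady state the convergence rate is λ = (1 − α)(n + g + δ).
λ = (1 − 0.33) × 0.161 = 0.67 × 0.161 = 0.10787
Half-life = ln 2 / λ = 0.6931 / 0.10787 ≈ 6.43 years

about 6.4 years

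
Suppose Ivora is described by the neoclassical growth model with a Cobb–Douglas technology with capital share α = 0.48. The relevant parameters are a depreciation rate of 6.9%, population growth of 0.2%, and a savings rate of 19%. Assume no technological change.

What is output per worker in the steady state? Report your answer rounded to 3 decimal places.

y* = 2.481

At the steady state, Δk = 0, so s·k^α = (n + δ)·k.
Rearranging, k^(1−α) = s / (n + δ).
k^0.52 = 0.19 / (0.002 + 0.069) = 0.19 / 0.071 = 2.6761
k* = 2.6761^(1/0.52) ≈ 6.6393
y* = (k*)^α = 6.6393^0.48 ≈ 2.4810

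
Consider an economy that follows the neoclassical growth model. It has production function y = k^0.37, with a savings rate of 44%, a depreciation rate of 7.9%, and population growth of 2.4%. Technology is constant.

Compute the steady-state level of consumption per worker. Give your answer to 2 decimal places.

At the steady state, Δk = 0, so s·k^α = (n + δ)·k.
Rearranging, k^(1−α) = s / (n + δ).
k^0.63 = 0.44 / (0.024 + 0.079) = 0.44 / 0.103 = 4.2718
k* = 4.2718^(1/0.63) ≈ 10.0224
y* = (k*)^α = 10.0224^0.37 ≈ 2.3462
c* = (1 − s)·y* = (1 − 0.44) × 2.3462 ≈ 1.3139

c* = 1.31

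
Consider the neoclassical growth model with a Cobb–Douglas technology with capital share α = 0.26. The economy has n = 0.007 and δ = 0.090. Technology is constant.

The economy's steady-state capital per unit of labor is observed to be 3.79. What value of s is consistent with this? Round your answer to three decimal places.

s ≈ 0.260

In steady state, investment equals break-even investment: s·k^α = (n + δ)·k.
So s / (n + δ) = (k*)^(1−α) = 3.79^0.74 = 2.6804.
Therefore s = 2.6804 × (n + δ) = 2.6804 × 0.097 = 0.2600.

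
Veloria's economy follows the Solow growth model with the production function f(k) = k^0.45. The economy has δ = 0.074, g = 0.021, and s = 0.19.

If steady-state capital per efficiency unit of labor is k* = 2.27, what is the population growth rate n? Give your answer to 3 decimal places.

In steady state, investment equals break-even investment: s·k^α = (n + g + δ)·k.
So s / (n + g + δ) = (k*)^(1−α) = 2.27^0.55 = 1.5697.
Therefore n + g + δ = s / 1.5697 = 0.19 / 1.5697 = 0.1210, so n = 0.1210 − 0.095 = 0.0260.

n ≈ 0.026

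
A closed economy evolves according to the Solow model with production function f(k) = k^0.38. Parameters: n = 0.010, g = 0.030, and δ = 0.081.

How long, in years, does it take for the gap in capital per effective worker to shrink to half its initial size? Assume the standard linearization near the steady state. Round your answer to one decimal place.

Near the steady state the convergence rate is λ = (1 − α)(n + g + δ).
λ = (1 − 0.38) × 0.121 = 0.62 × 0.121 = 0.07502
Half-life = ln 2 / λ = 0.6931 / 0.07502 ≈ 9.24 years

half-life ≈ 9.2 years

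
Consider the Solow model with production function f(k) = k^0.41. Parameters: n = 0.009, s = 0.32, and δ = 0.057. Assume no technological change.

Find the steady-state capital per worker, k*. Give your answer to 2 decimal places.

Steady state requires s·f(k) = (n + δ)·k, i.e. s·k^α = (n + δ)·k.
Rearranging, k^(1−α) = s / (n + δ).
k^0.59 = 0.32 / (0.009 + 0.057) = 0.32 / 0.066 = 4.8485
k* = 4.8485^(1/0.59) ≈ 14.5227

k* ≈ 14.52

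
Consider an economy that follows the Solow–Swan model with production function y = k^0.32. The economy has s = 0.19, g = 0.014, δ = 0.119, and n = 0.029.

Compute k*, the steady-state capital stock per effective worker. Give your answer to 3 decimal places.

In steady state, investment equals break-even investment: s·k^α = (n + g + δ)·k.
Rearranging, k^(1−α) = s / (n + g + δ).
k^0.68 = 0.19 / (0.029 + 0.014 + 0.119) = 0.19 / 0.162 = 1.1728
k* = 1.1728^(1/0.68) ≈ 1.2642

k* ≈ 1.264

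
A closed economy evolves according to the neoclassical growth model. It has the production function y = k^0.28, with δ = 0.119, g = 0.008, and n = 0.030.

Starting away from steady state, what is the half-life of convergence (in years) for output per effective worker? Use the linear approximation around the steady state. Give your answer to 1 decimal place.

half-life ≈ 6.1 years

Near the steady state the convergence rate is λ = (1 − α)(n + g + δ).
λ = (1 − 0.28) × 0.157 = 0.72 × 0.157 = 0.11304
Half-life = ln 2 / λ = 0.6931 / 0.11304 ≈ 6.13 years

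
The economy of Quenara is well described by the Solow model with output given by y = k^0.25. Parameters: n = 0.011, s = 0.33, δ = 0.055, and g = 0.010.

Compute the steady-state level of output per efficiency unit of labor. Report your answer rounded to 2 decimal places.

y* = 1.63

Steady state requires s·f(k) = (n + g + δ)·k, i.e. s·k^α = (n + g + δ)·k.
Dividing both sides by k: k^(1−α) = s / (n + g + δ).
k^0.75 = 0.33 / (0.011 + 0.010 + 0.055) = 0.33 / 0.076 = 4.3421
k* = 4.3421^(1/0.75) ≈ 7.0838
y* = (k*)^α = 7.0838^0.25 ≈ 1.6314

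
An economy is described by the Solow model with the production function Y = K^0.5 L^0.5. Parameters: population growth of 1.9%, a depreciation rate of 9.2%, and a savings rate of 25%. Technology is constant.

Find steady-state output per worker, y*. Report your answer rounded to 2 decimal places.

At the steady state, Δk = 0, so s·k^α = (n + δ)·k.
Rearranging, k^(1−α) = s / (n + δ).
k^0.5 = 0.25 / (0.019 + 0.092) = 0.25 / 0.111 = 2.2523
k* = 2.2523^(1/0.5) ≈ 5.0729
y* = (k*)^α = 5.0729^0.5 ≈ 2.2523

y* ≈ 2.25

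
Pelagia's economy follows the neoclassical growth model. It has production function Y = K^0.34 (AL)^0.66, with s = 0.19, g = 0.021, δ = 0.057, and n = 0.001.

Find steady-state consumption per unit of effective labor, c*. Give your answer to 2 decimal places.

Steady state requires s·f(k) = (n + g + δ)·k, i.e. s·k^α = (n + g + δ)·k.
Dividing both sides by k: k^(1−α) = s / (n + g + δ).
k^0.66 = 0.19 / (0.001 + 0.021 + 0.057) = 0.19 / 0.079 = 2.4051
k* = 2.4051^(1/0.66) ≈ 3.7798
y* = (k*)^α = 3.7798^0.34 ≈ 1.5716
c* = (1 − s)·y* = (1 − 0.19) × 1.5716 ≈ 1.2730

c* ≈ 1.27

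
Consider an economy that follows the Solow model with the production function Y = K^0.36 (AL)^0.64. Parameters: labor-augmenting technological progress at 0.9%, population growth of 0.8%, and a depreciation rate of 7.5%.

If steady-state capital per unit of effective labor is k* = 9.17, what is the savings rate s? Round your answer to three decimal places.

s ≈ 0.380

In steady state, investment equals break-even investment: s·k^α = (n + g + δ)·k.
So s / (n + g + δ) = (k*)^(1−α) = 9.17^0.64 = 4.1297.
Therefore s = 4.1297 × (n + g + δ) = 4.1297 × 0.092 = 0.3799.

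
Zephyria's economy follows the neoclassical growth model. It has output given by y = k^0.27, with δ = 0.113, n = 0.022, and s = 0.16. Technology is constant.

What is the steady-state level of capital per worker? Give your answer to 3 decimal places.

Steady state requires s·f(k) = (n + δ)·k, i.e. s·k^α = (n + δ)·k.
Dividing both sides by k: k^(1−α) = s / (n + δ).
k^0.73 = 0.16 / (0.022 + 0.113) = 0.16 / 0.135 = 1.1852
k* = 1.1852^(1/0.73) ≈ 1.2621

k* ≈ 1.262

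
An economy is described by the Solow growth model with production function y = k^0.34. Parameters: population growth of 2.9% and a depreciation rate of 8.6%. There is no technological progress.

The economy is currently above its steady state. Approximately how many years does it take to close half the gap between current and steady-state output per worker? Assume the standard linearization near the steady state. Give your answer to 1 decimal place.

t_½ ≈ 9.1 years

Near the steady state the convergence rate is λ = (1 − α)(n + δ).
λ = (1 − 0.34) × 0.115 = 0.66 × 0.115 = 0.0759
Half-life = ln 2 / λ = 0.6931 / 0.0759 ≈ 9.13 years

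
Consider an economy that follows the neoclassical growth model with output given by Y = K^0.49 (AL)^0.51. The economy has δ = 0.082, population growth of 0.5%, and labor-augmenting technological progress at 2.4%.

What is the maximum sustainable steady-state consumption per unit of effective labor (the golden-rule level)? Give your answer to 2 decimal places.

At the golden rule, f'(k) = n + g + δ, so α·k^(α−1) = n + g + δ and k_gold = (α/(n + g + δ))^(1/(1−α)).
k_gold = (0.49/0.111)^(1/0.51) = 4.4144^1.9608 ≈ 18.3850
c_gold = f(k_gold) − (n + g + δ)·k_gold = 4.1647 − 0.111×18.3850 ≈ 2.1240

c_gold ≈ 2.12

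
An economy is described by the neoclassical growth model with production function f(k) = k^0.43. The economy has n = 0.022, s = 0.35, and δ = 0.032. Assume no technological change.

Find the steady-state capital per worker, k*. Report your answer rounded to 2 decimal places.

k* = 26.55

At the steady state, Δk = 0, so s·k^α = (n + δ)·k.
Rearranging, k^(1−α) = s / (n + δ).
k^0.57 = 0.35 / (0.022 + 0.032) = 0.35 / 0.054 = 6.4815
k* = 6.4815^(1/0.57) ≈ 26.5456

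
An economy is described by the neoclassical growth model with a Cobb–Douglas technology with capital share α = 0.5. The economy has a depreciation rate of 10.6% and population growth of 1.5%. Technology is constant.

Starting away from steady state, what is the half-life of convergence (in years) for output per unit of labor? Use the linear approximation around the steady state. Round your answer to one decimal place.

Near the steady state the convergence rate is λ = (1 − α)(n + δ).
λ = (1 − 0.5) × 0.121 = 0.5 × 0.121 = 0.0605
Half-life = ln 2 / λ = 0.6931 / 0.0605 ≈ 11.46 years

t_½ ≈ 11.5 years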